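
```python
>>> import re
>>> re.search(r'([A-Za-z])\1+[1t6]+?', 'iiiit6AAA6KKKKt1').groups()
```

('i',)

After group 1 captures some text, `\1` only succeeds where that same text appears again.
Unlike `match`, `search` isn't anchored — it looks for the pattern anywhere in the string.
The match spans [0:5] → 'iiiit'.
Captured: group 1 = 'i'.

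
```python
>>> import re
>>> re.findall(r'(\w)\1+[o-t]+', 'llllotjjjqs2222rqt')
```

['l', 'j', '2']

The backreference `\1` re-matches whatever the first group consumed, character for character.
`findall` collects group 1 from each match (3 total).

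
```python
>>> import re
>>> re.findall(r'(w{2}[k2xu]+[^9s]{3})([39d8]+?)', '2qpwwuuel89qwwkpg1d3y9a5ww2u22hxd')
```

The pattern matches exactly 2 of the literal 'w', then one or more of one of [k2xu], then exactly 3 of any character except [9s] (captured); then one or more of one of [39d8] (lazy) (captured).
Walking the string: at [3:11] match 'wwuuel89', groups = ('wwuuel8', '9'); at [12:19] match 'wwkpg1d', groups = ('wwkpg1', 'd'); at [24:33] match 'ww2u22hxd', groups = ('ww2u22hx', 'd').
`findall` packs the 2 group values into a tuple for every match.

[('wwuuel8', '9'), ('wwkpg1', 'd'), ('ww2u22hx', 'd')]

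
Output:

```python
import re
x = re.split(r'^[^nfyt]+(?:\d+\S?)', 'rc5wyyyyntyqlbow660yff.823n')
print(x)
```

['', 'yyyyntyqlbow660yff.823n']

Pattern: anchored at the start of the string; then one or more of any character except [nfyt]; then one or more of a digit, then optionally a non-whitespace character (non-capturing group).
Matches to split on: at [0:4] → 'rc5w'.
Splitting on the pattern gives 2 pieces.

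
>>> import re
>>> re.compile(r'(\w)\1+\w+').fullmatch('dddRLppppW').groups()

The backreference `\1` re-matches whatever the first group consumed, character for character.
`fullmatch` succeeds only if the pattern covers the string from start to end.
The match spans [0:10] → 'dddRLppppW'.
Captured: group 1 = 'd'.

('d',)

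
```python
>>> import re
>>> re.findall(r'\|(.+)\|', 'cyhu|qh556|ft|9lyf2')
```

['qh556|ft']

Walking the string: at [4:14] match '|qh556|ft|', group 1 = 'qh556|ft'.
`findall` collects group 1 from the one match (1 total).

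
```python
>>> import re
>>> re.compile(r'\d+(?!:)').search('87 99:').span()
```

The negative lookaround is zero-width — it rules out positions where the adjacent text would match, without consuming anything.
`re.search` tries every starting position until one works.
The match spans [0:2] → '87'.

(0, 2)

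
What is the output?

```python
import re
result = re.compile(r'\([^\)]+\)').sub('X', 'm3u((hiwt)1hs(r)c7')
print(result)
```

Matches: at [3:10] → '((hiwt)'; at [13:16] → '(r)'.
Every occurrence is swapped for 'X'.

m3uX1hsXc7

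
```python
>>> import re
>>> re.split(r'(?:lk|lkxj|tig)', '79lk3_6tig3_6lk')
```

['79', '3_6', '3_6', '']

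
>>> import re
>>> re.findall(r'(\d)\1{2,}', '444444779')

`\1` has to match the exact text group 1 already captured.
`findall` collects group 1 from the one match (1 total).

['4']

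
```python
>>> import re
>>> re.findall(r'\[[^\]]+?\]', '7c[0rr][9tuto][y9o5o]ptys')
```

['[0rr]', '[9tuto]', '[y9o5o]']

With no groups in the pattern, `findall` gives back each whole match — 3 here.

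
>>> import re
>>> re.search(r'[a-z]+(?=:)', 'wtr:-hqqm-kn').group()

'wtr'

Lookahead/lookbehind check context without consuming it, so the matched span excludes the asserted characters.
The match spans [0:3] → 'wtr'.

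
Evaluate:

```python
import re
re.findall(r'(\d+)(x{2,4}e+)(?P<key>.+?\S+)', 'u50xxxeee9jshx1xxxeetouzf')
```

Pattern: one or more of a digit (captured); then 2 to 4 of the literal 'x', then one or more of the literal 'e' (captured); then one or more of any character (lazy), then one or more of a non-whitespace character (captured as 'key').
3 groups means the one result is a tuple of 3 captured strings — 1 here.

[('50', 'xxxeee', '9jshx1xxxeetouzf')]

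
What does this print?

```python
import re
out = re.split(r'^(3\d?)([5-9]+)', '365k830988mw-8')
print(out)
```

['', '36', '5', 'k830988mw-8']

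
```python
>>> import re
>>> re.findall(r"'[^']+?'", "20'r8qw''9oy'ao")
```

With no groups in the pattern, `findall` gives back each whole match — 2 here.

["'r8qw'", "'9oy'"]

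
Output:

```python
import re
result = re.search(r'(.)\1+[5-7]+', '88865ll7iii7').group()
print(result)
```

88865

`\1` has to match the exact text group 1 already captured.
`re.search` scans for the first position where the pattern succeeds.
The match spans [0:5] → '88865'.
Captured: group 1 = '8'.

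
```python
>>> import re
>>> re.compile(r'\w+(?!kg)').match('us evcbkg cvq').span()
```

`re.match` won't scan ahead — the pattern has to work from the very first character.
The match spans [0:2] → 'us'.

(0, 2)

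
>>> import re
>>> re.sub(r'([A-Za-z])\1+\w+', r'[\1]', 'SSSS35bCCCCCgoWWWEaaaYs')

A backreference is literal: `\1` must see the identical characters the first group matched.
Matches: at [0:23] → 'SSSS35bCCCCCgoWWWEaaaYs'.
The replacement refers to a captured group, so each match is rewritten using its own captured text.

'[S]'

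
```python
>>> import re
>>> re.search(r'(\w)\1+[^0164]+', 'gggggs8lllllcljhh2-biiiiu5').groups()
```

('g',)

The match spans [0:26] → 'gggggs8lllllcljhh2-biiiiu5'.
Captured: group 1 = 'g'.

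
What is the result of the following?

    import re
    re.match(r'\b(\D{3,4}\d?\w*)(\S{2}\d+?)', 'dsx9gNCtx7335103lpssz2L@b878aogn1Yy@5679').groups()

('dsx9gNCtx7335103lpssz2L', '@b8')

The match spans [0:26] → 'dsx9gNCtx7335103lpssz2L@b8'.
Captured: group 1 = 'dsx9gNCtx7335103lpssz2L', group 2 = '@b8'.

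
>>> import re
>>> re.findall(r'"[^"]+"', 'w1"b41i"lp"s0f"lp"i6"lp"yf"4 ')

No capturing groups, so `findall` returns the 4 full match strings.

['"b41i"', '"s0f"', '"i6"', '"yf"']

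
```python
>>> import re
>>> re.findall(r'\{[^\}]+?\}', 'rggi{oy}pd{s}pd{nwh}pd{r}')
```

['{oy}', '{s}', '{nwh}', '{r}']

Scanning left to right: at [4:8] → '{oy}'; at [10:13] → '{s}'; at [15:20] → '{nwh}'; at [22:25] → '{r}'.
No capturing groups, so `findall` returns the 4 full match strings.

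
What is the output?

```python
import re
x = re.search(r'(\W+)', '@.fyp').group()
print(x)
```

@.

The pattern matches one or more of a non-word character (captured).
The match spans [0:2] → '@.'.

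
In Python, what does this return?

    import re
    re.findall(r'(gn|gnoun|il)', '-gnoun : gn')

['gn', 'gn']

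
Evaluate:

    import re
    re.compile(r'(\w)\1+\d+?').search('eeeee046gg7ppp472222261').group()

A backreference is literal: `\1` must see the identical characters the first group matched.
`search` walks the string left to right and returns the first match it finds.
The match spans [0:6] → 'eeeee0'.
Captured: group 1 = 'e'.

'eeeee0'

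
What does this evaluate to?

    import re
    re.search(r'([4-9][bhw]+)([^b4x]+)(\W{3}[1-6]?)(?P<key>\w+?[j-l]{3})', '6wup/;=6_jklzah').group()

'6wup/;=6_jkl'

This matches a character in [4-9], then one or more of one of [bhw] (captured); then one or more of any character except [b4x] (captured); then exactly 3 of a non-word character, then optionally a character in [1-6] (captured); then one or more of a word character (lazy), then exactly 3 of a character in [j-l] (captured as 'key').
The match spans [0:12] → '6wup/;=6_jkl'.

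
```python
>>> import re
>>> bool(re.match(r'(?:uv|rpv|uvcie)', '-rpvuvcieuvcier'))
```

False

`re.match` only tries the pattern at the start of the string.
Here the pattern fails at index 0, so the call returns None, and `bool(None)` is False.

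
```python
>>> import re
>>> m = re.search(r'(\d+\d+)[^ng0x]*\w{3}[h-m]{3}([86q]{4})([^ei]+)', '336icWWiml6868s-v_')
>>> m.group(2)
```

The pattern matches one or more of a digit, then one or more of a digit (captured); then zero or more of any character except [ng0x], then exactly 3 of a word character, then exactly 3 of a character in [h-m]; then exactly 4 of one of [86q] (captured); then one or more of any character except [ei] (captured).
`re.search` scans for the first position where the pattern succeeds.
The match spans [0:18] → '336icWWiml6868s-v_'.
Captured: group 1 = '336', group 2 = '6868', group 3 = 's-v_'.

'6868'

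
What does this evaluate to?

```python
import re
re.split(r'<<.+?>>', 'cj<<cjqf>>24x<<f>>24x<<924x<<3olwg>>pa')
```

Because the quantifier is non-greedy, it stops expanding at the earliest point where the rest of the pattern can succeed.
Matches to split on: at [2:10] → '<<cjqf>>'; at [13:18] → '<<f>>'; at [21:36] → '<<924x<<3olwg>>'.
Each match becomes a cut point; 4 segments remain.

['cj', '24x', '24x', 'pa']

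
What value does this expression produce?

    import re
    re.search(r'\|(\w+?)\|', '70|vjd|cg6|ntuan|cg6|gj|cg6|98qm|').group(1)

The match spans [2:7] → '|vjd|'.
Captured: group 1 = 'vjd'.

'vjd'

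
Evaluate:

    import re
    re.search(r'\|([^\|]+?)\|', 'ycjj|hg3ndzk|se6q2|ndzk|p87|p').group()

The match spans [4:13] → '|hg3ndzk|'.

'|hg3ndzk|'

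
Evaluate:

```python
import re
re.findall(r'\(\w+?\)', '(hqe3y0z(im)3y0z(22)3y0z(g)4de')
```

['(im)', '(22)', '(g)']

Matches: at [8:12] → '(im)'; at [16:20] → '(22)'; at [24:27] → '(g)'.
Since nothing is captured, `findall` lists the 3 matched substrings directly.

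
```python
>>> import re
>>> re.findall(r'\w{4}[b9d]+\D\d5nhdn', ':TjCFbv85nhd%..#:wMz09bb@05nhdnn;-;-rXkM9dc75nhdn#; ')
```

['wMz09bb@05nhdn', 'rXkM9dc75nhdn']

Since nothing is captured, `findall` lists the 2 matched substrings directly.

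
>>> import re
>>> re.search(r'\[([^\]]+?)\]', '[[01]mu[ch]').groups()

('[01',)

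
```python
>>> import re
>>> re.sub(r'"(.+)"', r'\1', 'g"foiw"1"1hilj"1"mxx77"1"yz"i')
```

'gfoiw"1"1hilj"1"mxx77"1"yzi'

`\1` in the replacement pulls in group 1's text for each match.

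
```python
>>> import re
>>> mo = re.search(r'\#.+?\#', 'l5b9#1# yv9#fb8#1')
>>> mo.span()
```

Because the quantifier is non-greedy, it stops expanding at the earliest point where the rest of the pattern can succeed.
`re.search` tries every starting position until one works.
The match spans [4:7] → '#1#'.

(4, 7)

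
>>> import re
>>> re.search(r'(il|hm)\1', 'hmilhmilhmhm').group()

The backreference `\1` re-matches whatever the first group consumed, character for character.
`search` walks the string left to right and returns the first match it finds.
The match spans [8:12] → 'hmhm'.
Captured: group 1 = 'hm'.

'hmhm'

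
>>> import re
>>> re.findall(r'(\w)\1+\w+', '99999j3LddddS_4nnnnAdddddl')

After group 1 captures some text, `\1` only succeeds where that same text appears again.
Scanning left to right: at [0:26] match '99999j3LddddS_4nnnnAdddddl', group 1 = '9'.
One capturing group, so `findall` returns just the captured substring from the one match — 1 in all.

['9']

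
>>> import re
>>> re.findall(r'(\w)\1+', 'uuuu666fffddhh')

['u', '6', 'f', 'd', 'h']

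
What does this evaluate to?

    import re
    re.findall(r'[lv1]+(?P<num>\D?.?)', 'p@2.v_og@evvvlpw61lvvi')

['_o', 'pw', 'i']

One capturing group, so `findall` returns just the captured substring from each match — 3 in all.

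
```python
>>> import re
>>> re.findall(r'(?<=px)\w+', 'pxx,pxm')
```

The lookaround is zero-width — it requires the adjacent text to match without consuming it, so the asserted text isn't part of the match.
Since nothing is captured, `findall` lists the 2 matched substrings directly.

['x', 'm']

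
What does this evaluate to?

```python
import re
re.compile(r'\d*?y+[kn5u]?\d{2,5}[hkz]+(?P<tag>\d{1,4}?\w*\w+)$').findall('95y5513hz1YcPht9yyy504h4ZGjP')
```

The pattern matches zero or more of a digit (lazy), then one or more of the literal 'y'; then optionally one of [kn5u], then 2 to 5 of a digit, then one or more of one of [hkz]; then 1 to 4 of a digit (lazy), then zero or more of a word character, then one or more of a word character (captured as 'tag'); then anchored at the end.
Scanning left to right: at [0:28] match '95y5513hz1YcPht9yyy504h4ZGjP', group 1 = '1YcPht9yyy504h4ZGjP'.
One capturing group, so `findall` returns just the captured substring from the one match — 1 in all.

['1YcPht9yyy504h4ZGjP']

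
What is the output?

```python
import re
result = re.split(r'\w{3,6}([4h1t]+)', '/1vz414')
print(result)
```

['/', '4', '']

The pattern matches 3 to 6 of a word character; then one or more of one of [4h1t] (captured).
Matches to split on: at [1:7] → '1vz414'.
Because the pattern has a capturing group, `split` also inserts each captured text between the pieces.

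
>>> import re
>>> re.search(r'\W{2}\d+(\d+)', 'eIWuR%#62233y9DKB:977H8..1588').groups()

('3',)

Pattern: exactly 2 of a non-word character; then one or more of a digit; then one or more of a digit (captured).
`re.search` tries every starting position until one works.
The match spans [5:12] → '%#62233'.
Captured: group 1 = '3'.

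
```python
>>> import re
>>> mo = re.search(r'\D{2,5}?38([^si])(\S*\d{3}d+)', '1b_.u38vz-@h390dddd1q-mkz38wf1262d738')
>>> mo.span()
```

(1, 34)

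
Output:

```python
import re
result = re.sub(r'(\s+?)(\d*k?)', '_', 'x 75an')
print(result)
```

The pattern matches one or more of whitespace (lazy) (captured); then zero or more of a digit, then optionally a literal 'k' (captured).
Matches: at [1:4] → ' 75'.
`sub` substitutes '_' at each match site.

x_an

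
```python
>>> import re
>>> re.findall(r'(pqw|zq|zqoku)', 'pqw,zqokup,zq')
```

['pqw', 'zq', 'zq']

Alternation isn't longest-match — the leftmost alternative that fits at this position is chosen.
`findall` collects group 1 from each match (3 total).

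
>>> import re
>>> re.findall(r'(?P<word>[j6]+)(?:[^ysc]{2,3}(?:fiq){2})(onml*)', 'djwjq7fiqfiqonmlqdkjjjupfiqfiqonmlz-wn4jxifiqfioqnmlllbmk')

[('j', 'onml'), ('jjj', 'onml')]

Multiple groups make `findall` return tuples — one 2-tuple for each match.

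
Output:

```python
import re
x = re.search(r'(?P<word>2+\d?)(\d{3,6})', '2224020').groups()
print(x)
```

The pattern matches one or more of the literal '2', then optionally a digit (captured as 'word'); then 3 to 6 of a digit (captured).
`re.search` scans for the first position where the pattern succeeds.
The match spans [0:7] → '2224020'.
Captured: group 1 = '2224', group 2 = '020'.

('2224', '020')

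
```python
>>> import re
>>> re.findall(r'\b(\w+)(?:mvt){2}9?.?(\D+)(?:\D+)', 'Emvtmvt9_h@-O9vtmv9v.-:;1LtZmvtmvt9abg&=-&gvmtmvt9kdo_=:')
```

2 groups means each result is a tuple of 2 captured strings — 2 here.

[('E', 'h@-'), ('1LtZ', 'bg&=-&gvmtmv')]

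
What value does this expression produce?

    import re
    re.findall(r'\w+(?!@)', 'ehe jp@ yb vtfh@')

Because the assertion is negative and zero-width, positions next to the forbidden text are skipped.
Walking the string: at [0:3] → 'ehe'; at [4:5] → 'j'; at [8:10] → 'yb'; at [11:14] → 'vtf'.
`findall` yields the raw match text (4 of them) because the pattern has no groups.

['ehe', 'j', 'yb', 'vtf']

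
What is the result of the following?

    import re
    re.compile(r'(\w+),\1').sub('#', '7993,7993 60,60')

'# #'

A backreference is literal: `\1` must see the identical characters the first group matched.
Each match is replaced by '#'.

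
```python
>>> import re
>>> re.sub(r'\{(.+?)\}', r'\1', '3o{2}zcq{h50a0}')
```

'3o2zcqh50a0'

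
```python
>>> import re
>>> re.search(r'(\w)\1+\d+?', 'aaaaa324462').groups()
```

('a',)

The backreference `\1` re-matches whatever the first group consumed, character for character.
`search` walks the string left to right and returns the first match it finds.
The match spans [0:6] → 'aaaaa3'.
Captured: group 1 = 'a'.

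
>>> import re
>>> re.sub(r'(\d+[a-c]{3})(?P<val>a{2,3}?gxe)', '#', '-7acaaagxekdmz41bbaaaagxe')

The pattern matches one or more of a digit, then exactly 3 of a character in [a-c] (captured); then 2 to 3 of a literal 'a' (lazy), then the literal 'gxe' (captured as 'val').
Matches: at [1:10] → '7acaaagxe'; at [14:25] → '41bbaaaagxe'.
`sub` substitutes '#' at each match site.

'-#kdmz#'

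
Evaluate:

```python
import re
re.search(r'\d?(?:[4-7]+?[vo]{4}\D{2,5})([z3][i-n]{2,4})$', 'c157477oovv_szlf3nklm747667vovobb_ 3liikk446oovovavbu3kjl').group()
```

'446oovovavbu3kjl'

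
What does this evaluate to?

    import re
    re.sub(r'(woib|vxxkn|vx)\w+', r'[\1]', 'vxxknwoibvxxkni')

Branches in `(...|...)` are attempted left-to-right; the first branch that allows the whole pattern to succeed is taken.
Matches: at [0:15] → 'vxxknwoibvxxkni'.
Each match is replaced using the text its own group 1 captured.

'[vxxkn]'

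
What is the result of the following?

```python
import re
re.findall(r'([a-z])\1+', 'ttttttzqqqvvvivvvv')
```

`\1` has to match the exact text group 1 already captured.
Matches: at [0:6] match 'tttttt', group 1 = 't'; at [7:10] match 'qqq', group 1 = 'q'; at [10:13] match 'vvv', group 1 = 'v'; at [14:18] match 'vvvv', group 1 = 'v'.
`findall` collects group 1 from each match (4 total).

['t', 'q', 'v', 'v']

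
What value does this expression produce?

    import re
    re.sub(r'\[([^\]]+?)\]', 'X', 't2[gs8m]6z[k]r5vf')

't2X6zXr5vf'

Matches: at [2:8] → '[gs8m]'; at [10:13] → '[k]'.
Each match is replaced by 'X'.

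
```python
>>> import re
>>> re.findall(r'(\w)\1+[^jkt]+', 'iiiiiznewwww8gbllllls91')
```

['i']

The backreference `\1` re-matches whatever the first group consumed, character for character.
Scanning left to right: at [0:23] match 'iiiiiznewwww8gbllllls91', group 1 = 'i'.
`findall` collects group 1 from the one match (1 total).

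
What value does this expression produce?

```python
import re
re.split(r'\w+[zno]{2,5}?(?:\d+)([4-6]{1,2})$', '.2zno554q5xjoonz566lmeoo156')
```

Pattern: one or more of a word character, then 2 to 5 of one of [zno] (lazy); then one or more of a digit (non-capturing group); then 1 to 2 of a character in [4-6] (captured); then anchored at the end.
Matches to split on: at [1:27] → '2zno554q5xjoonz566lmeoo156'.
The group in the pattern means `split` returns the separators' captures alongside the pieces.

['.', '6', '']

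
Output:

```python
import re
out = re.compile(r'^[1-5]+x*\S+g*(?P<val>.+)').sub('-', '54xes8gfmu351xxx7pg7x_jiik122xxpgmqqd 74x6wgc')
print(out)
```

This matches anchored at the start of the string; then one or more of a character in [1-5], then zero or more of the literal 'x', then one or more of a non-whitespace character; then zero or more of a literal 'g'; then one or more of any character (captured as 'val').
Matches: at [0:45] → '54xes8gfmu351xxx7pg7x_jiik122xxpgmqqd 74x6wgc'.
`sub` substitutes '-' at each match site.

-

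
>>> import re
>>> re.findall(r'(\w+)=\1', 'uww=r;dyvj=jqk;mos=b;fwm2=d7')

['j']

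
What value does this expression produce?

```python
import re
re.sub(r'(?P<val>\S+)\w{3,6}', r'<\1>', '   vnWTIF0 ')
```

The pattern matches one or more of a non-whitespace character (captured as 'val'); then 3 to 6 of a word character.
`\1` in the replacement pulls in group 1's text for each match.

'   <vnWT> '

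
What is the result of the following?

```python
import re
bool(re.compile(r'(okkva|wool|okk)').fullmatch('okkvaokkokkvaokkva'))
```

`re.fullmatch` is like wrapping the pattern in `^…$` (in single-line mode).
Here the string isn't matched end-to-end, so the call returns None, and `bool(None)` is False.

False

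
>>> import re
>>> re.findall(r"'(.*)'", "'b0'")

['b0']

Walking the string: at [0:4] match "'b0'", group 1 = 'b0'.
Because there's exactly one group, `findall` drops the full match and keeps group 1 from the one hit.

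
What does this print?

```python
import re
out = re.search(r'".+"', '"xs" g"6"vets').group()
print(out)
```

`re.search` tries every starting position until one works.
The match spans [0:9] → '"xs" g"6"'.

"xs" g"6"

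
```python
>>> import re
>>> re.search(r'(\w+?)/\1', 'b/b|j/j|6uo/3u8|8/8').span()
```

(0, 3)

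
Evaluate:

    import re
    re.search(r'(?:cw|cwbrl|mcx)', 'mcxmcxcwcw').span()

`re.search` scans for the first position where the pattern succeeds.
The match spans [0:3] → 'mcx'.

(0, 3)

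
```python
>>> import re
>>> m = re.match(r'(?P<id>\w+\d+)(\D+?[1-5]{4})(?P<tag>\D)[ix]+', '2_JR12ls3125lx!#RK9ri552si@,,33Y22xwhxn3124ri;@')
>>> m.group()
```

Pattern: one or more of a word character, then one or more of a digit (captured as 'id'); then one or more of a non-digit (lazy), then exactly 4 of a character in [1-5] (captured); then a non-digit (captured as 'tag'); then one or more of one of [ix].
`re.match` only tries the pattern at the start of the string.
The match spans [0:14] → '2_JR12ls3125lx'.
Captured: group 1 = '2_JR12', group 2 = 'ls3125', group 3 = 'l'.

'2_JR12ls3125lx'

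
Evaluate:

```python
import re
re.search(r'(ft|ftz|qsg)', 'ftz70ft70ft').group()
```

'ft'

The regex engine tests alternatives in the order written; an earlier branch that matches wins even if a later one would match more.
Unlike `match`, `search` isn't anchored — it looks for the pattern anywhere in the string.
The match spans [0:2] → 'ft'.
Captured: group 1 = 'ft'.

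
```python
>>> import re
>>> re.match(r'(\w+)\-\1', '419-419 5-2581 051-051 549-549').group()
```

`\1` has to match the exact text group 1 already captured.
With `match`, the pattern is implicitly anchored at the beginning.
The match spans [0:7] → '419-419'.
Captured: group 1 = '419'.

'419-419'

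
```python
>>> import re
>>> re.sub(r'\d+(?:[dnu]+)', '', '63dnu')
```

''

The pattern matches one or more of a digit; then one or more of one of [dnu] (non-capturing group).
Matches: at [0:5] → '63dnu'.
Each match is replaced by ''.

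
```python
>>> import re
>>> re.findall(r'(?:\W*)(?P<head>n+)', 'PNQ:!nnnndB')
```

['nnnn']

Pattern: zero or more of a non-word character (non-capturing group); then one or more of a literal 'n' (captured as 'head').
Matches: at [3:9] match ':!nnnn', group 1 = 'nnnn'.
With a single group, `findall` returns only what that group captured — 1 item.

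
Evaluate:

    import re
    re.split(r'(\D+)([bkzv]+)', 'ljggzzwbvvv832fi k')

['', 'ljggzzwbvv', 'v', '832', 'fi ', 'k', '']

This matches one or more of a non-digit (captured); then one or more of one of [bkzv] (captured).
Matches to split on: at [0:11] → 'ljggzzwbvvv'; at [14:18] → 'fi k'.
`re.split` interleaves the captured-group text with the surrounding fragments.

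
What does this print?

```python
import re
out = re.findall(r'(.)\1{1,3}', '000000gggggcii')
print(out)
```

['0', '0', 'g', 'i']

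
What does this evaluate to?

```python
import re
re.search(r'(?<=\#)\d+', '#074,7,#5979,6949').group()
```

'074'

The lookaround is zero-width — it requires the adjacent text to match without consuming it, so the asserted text isn't part of the match.
The match spans [1:4] → '074'.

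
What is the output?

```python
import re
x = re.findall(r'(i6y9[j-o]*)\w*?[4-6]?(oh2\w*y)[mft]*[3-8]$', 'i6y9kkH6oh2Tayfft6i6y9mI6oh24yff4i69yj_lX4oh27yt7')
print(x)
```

Pattern: the literal 'i6', then the literal 'y9', then zero or more of a character in [j-o] (captured); then zero or more of a word character (lazy), then optionally a character in [4-6]; then the literal 'oh2', then zero or more of a word character, then a literal 'y' (captured); then zero or more of one of [mft], then a character in [3-8]; then anchored at the end.
Matches: at [0:49] match 'i6y9kkH6oh2Tayfft6i6y9mI6oh24yff4i69yj_lX4oh27yt7', groups = ('i6y9kk', 'oh2Tayfft6i6y9mI6oh24yff4i69yj_lX4oh27y').
With 2 capturing groups, `findall` returns a 2-tuple per match.

[('i6y9kk', 'oh2Tayfft6i6y9mI6oh24yff4i69yj_lX4oh27y')]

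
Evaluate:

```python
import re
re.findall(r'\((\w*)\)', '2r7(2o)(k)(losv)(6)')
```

['2o', 'k', 'losv', '6']

`findall` collects group 1 from each match (4 total).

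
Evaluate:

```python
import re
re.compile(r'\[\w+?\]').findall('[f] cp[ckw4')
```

['[f]']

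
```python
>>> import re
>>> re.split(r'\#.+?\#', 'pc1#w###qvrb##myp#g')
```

Lazy quantifiers expand one character at a time until the remainder of the pattern can match.
Matches to split on: at [3:6] → '#w#'; at [6:13] → '##qvrb#'; at [13:18] → '#myp#'.
Each match becomes a cut point; 4 segments remain.

['pc1', '', '', 'g']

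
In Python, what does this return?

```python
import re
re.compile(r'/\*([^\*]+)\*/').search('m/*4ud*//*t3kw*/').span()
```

`re.search` scans for the first position where the pattern succeeds.
The match spans [1:8] → '/*4ud*/'.
Captured: group 1 = '4ud'.

(1, 8)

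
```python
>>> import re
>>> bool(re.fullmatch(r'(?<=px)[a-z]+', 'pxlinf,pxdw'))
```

False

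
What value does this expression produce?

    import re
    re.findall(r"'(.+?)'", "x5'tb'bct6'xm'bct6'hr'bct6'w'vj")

['tb', 'xm', 'hr', 'w']

A non-greedy quantifier consumes as few characters as it can — just enough that the remainder of the pattern still matches from where it stops; whatever follows it matches normally.
Because there's exactly one group, `findall` drops the full match and keeps group 1 from each hit.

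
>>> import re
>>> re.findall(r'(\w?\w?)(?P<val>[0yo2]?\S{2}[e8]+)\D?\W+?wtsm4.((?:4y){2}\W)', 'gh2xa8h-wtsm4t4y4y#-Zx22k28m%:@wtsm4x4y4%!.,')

[('gh', '2xa8', '4y4y#')]

This matches optionally a word character, then optionally a word character (captured); then optionally one of [0yo2], then exactly 2 of a non-whitespace character, then one or more of one of [e8] (captured as 'val'); then optionally a non-digit, then one or more of a non-word character (lazy), then the literal 'wts'; then the literal 'm4', then any character; then the literal '4y' repeated 2 times, then a non-word character (captured).
Walking the string: at [0:19] match 'gh2xa8h-wtsm4t4y4y#', groups = ('gh', '2xa8', '4y4y#').
3 groups means the one result is a tuple of 3 captured strings — 1 here.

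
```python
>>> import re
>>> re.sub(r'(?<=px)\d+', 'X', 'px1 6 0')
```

'pxX 6 0'

The lookaround is zero-width — it requires the adjacent text to match without consuming it, so the asserted text isn't part of the match.
`sub` substitutes 'X' at each match site.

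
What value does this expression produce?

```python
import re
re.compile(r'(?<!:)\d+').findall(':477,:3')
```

['77']

The negative lookaround is zero-width — it rules out positions where the adjacent text would match, without consuming anything.
Since nothing is captured, `findall` lists the 1 matched substring directly.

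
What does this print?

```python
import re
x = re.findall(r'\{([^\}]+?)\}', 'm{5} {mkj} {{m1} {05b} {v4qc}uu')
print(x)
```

Matches: at [1:4] match '{5}', group 1 = '5'; at [5:10] match '{mkj}', group 1 = 'mkj'; at [11:16] match '{{m1}', group 1 = '{m1'; at [17:22] match '{05b}', group 1 = '05b'; at [23:29] match '{v4qc}', group 1 = 'v4qc'.
With a single group, `findall` returns only what that group captured — 5 items.

['5', 'mkj', '{m1', '05b', 'v4qc']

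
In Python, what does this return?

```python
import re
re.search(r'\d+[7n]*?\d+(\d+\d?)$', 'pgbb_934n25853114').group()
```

'934n25853114'

This matches one or more of a digit, then zero or more of one of [7n] (lazy), then one or more of a digit; then one or more of a digit, then optionally a digit (captured); then anchored at the end.
`search` walks the string left to right and returns the first match it finds.
The match spans [5:17] → '934n25853114'.
Captured: group 1 = '4'.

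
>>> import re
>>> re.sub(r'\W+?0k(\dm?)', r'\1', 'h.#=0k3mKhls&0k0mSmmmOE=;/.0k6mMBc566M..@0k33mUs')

Pattern: one or more of a non-word character (lazy), then the literal '0k'; then a digit, then optionally a literal 'm' (captured).
Matches: at [1:8] → '.#=0k3m'; at [12:17] → '&0k0m'; at [23:31] → '=;/.0k6m'; at [38:44] → '..@0k3'.
Each match is replaced using the text its own group 1 captured.

'h3mKhls0mSmmmOE6mMBc566M33mUs'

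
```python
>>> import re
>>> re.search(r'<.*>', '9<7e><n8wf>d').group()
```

'<7e><n8wf>'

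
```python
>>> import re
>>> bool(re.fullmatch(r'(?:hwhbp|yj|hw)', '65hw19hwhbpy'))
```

False

For `fullmatch`, every character of the input must be accounted for by the pattern.
Here the string isn't matched end-to-end, so the call returns None, and `bool(None)` is False.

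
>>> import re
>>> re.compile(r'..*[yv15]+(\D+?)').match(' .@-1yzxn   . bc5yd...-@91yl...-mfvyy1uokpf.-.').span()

(0, 39)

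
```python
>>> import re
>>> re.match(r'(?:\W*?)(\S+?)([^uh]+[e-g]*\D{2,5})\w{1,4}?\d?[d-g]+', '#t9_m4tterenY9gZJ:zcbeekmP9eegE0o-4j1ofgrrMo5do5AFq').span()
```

(0, 46)

This matches zero or more of a non-word character (lazy) (non-capturing group); then one or more of a non-whitespace character (lazy) (captured); then one or more of any character except [uh], then zero or more of a character in [e-g], then 2 to 5 of a non-digit (captured); then 1 to 4 of a word character (lazy), then optionally a digit, then one or more of a character in [d-g].
With `match`, the pattern is implicitly anchored at the beginning.
The match spans [0:46] → '#t9_m4tterenY9gZJ:zcbeekmP9eegE0o-4j1ofgrrMo5d'.
Captured: group 1 = '#', group 2 = 't9_m4tterenY9gZJ:zcbeekmP9eegE0o-4j1ofgrrMo'.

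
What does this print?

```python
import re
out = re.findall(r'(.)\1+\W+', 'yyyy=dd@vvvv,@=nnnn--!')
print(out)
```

`\1` has to match the exact text group 1 already captured.
With a single group, `findall` returns only what that group captured — 4 items.

['y', 'd', 'v', 'n']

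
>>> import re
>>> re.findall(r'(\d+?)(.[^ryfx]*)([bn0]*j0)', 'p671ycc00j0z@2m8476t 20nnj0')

[('671', 'ycc00j0z@2m8476t 20nn', 'j0')]

Pattern: one or more of a digit (lazy) (captured); then any character, then zero or more of any character except [ryfx] (captured); then zero or more of one of [bn0], then the literal 'j0' (captured).
3 groups means the one result is a tuple of 3 captured strings — 1 here.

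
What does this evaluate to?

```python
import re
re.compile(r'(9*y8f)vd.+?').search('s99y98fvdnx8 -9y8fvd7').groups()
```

The match spans [14:21] → '9y8fvd7'.
Captured: group 1 = '9y8f'.

('9y8f',)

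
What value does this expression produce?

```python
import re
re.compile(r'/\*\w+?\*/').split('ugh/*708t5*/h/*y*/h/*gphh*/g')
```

['ugh', 'h', 'h', 'g']

Each match becomes a cut point; 4 segments remain.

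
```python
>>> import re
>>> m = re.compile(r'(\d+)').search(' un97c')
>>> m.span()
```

Pattern: one or more of a digit (captured).
`re.search` tries every starting position until one works.
The match spans [3:5] → '97'.
Captured: group 1 = '97'.

(3, 5)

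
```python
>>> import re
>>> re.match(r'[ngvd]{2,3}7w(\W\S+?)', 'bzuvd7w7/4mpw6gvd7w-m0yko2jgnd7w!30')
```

The pattern matches 2 to 3 of one of [ngvd], then the literal '7w'; then a non-word character, then one or more of a non-whitespace character (lazy) (captured).
`re.match` only tries the pattern at the start of the string.
Here the pattern fails at index 0, so the call returns None.

None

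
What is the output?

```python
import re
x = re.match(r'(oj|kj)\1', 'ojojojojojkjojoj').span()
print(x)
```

(0, 4)

A backreference is literal: `\1` must see the identical characters the first group matched.
`re.match` won't scan ahead — the pattern has to work from the very first character.
The match spans [0:4] → 'ojoj'.
Captured: group 1 = 'oj'.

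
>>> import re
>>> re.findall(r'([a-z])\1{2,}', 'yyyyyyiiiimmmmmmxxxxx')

`\1` has to match the exact text group 1 already captured.
Walking the string: at [0:6] match 'yyyyyy', group 1 = 'y'; at [6:10] match 'iiii', group 1 = 'i'; at [10:16] match 'mmmmmm', group 1 = 'm'; at [16:21] match 'xxxxx', group 1 = 'x'.
One capturing group, so `findall` returns just the captured substring from each match — 4 in all.

['y', 'i', 'm', 'x']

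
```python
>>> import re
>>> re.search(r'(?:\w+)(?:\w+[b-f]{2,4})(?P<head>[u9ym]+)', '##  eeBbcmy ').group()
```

'eeBbcmy'

Pattern: one or more of a word character (non-capturing group); then one or more of a word character, then 2 to 4 of a character in [b-f] (non-capturing group); then one or more of one of [u9ym] (captured as 'head').
`re.search` tries every starting position until one works.
The match spans [4:11] → 'eeBbcmy'.
Captured: group 1 = 'my'.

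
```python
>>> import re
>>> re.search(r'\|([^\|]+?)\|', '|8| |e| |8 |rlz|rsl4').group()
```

`re.search` scans for the first position where the pattern succeeds.
The match spans [0:3] → '|8|'.
Captured: group 1 = '8'.

'|8|'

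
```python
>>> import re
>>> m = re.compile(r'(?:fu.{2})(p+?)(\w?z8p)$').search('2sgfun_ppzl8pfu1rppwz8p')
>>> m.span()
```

(13, 23)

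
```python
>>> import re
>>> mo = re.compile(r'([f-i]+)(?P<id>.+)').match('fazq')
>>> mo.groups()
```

This matches one or more of a character in [f-i] (captured); then one or more of any character (captured as 'id').
`re.match` only tries the pattern at the start of the string.
The match spans [0:4] → 'fazq'.
Captured: group 1 = 'f', group 2 = 'azq'.

('f', 'azq')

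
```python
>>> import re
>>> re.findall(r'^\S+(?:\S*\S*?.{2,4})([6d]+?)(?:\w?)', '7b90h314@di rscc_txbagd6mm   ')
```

['d']

Pattern: anchored at the start of the string; then one or more of a non-whitespace character; then zero or more of a non-whitespace character, then zero or more of a non-whitespace character (lazy), then 2 to 4 of any character (non-capturing group); then one or more of one of [6d] (lazy) (captured); then optionally a word character (non-capturing group).
Scanning left to right: at [0:11] match '7b90h314@di', group 1 = 'd'.
`findall` collects group 1 from the one match (1 total).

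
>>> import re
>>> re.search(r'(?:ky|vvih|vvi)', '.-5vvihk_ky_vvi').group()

Alternation isn't longest-match — the leftmost alternative that fits at this position is chosen.
The match spans [3:7] → 'vvih'.

'vvih'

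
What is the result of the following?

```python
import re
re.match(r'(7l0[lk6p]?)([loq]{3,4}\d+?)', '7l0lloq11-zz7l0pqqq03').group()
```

'7l0lloq1'

With `match`, the pattern is implicitly anchored at the beginning.
The match spans [0:8] → '7l0lloq1'.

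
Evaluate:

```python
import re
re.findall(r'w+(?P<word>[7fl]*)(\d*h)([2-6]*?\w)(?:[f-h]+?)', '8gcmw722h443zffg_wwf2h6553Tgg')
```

[('7', '22h', '443z'), ('f', '2h', '6553T')]

Pattern: one or more of a literal 'w'; then zero or more of one of [7fl] (captured as 'word'); then zero or more of a digit, then a literal 'h' (captured); then zero or more of a character in [2-6] (lazy), then a word character (captured); then one or more of a character in [f-h] (lazy) (non-capturing group).
Matches: at [4:14] match 'w722h443zf', groups = ('7', '22h', '443z'); at [17:28] match 'wwf2h6553Tg', groups = ('f', '2h', '6553T').
3 groups means each result is a tuple of 3 captured strings — 2 here.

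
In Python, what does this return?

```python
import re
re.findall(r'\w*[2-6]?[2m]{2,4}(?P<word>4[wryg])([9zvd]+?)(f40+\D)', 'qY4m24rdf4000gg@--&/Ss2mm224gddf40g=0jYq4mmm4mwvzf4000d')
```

This matches zero or more of a word character, then optionally a character in [2-6], then 2 to 4 of one of [2m]; then the literal '4', then one of [wryg] (captured as 'word'); then one or more of one of [9zvd] (lazy) (captured); then the literal 'f4', then one or more of the literal '0', then a non-digit (captured).
Walking the string: at [0:14] match 'qY4m24rdf4000g', groups = ('4r', 'd', 'f4000g'); at [20:35] match 'Ss2mm224gddf40g', groups = ('4g', 'dd', 'f40g').
With 3 capturing groups, `findall` returns a 3-tuple per match.

[('4r', 'd', 'f4000g'), ('4g', 'dd', 'f40g')]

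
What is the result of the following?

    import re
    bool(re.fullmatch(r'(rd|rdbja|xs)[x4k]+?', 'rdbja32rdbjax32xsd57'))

False

For `fullmatch`, every character of the input must be accounted for by the pattern.
Here there's no way to consume every character, so the call returns None, and `bool(None)` is False.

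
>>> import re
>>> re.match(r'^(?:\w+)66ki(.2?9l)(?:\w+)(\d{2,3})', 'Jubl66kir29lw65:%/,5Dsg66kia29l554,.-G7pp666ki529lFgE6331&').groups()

('r29l', '65')

This matches anchored at the start of the string; then one or more of a word character (non-capturing group); then the literal '66', then the literal 'ki'; then any character, then optionally the literal '2', then the literal '9l' (captured); then one or more of a word character (non-capturing group); then 2 to 3 of a digit (captured).
`re.match` only tries the pattern at the start of the string.
The match spans [0:15] → 'Jubl66kir29lw65'.
Captured: group 1 = 'r29l', group 2 = '65'.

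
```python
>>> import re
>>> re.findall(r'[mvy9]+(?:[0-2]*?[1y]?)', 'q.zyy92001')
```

['yy9']

Pattern: one or more of one of [mvy9]; then zero or more of a character in [0-2] (lazy), then optionally one of [1y] (non-capturing group).
Scanning left to right: at [3:6] → 'yy9'.
Since nothing is captured, `findall` lists the 1 matched substring directly.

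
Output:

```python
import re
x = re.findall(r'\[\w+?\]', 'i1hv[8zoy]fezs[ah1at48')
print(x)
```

['[8zoy]']

Since nothing is captured, `findall` lists the 1 matched substring directly.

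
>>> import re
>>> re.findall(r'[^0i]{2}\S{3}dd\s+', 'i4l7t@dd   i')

Pattern: exactly 2 of any character except [0i], then exactly 3 of a non-whitespace character, then the literal 'dd'; then one or more of whitespace.
Scanning left to right: at [1:11] → '4l7t@dd   '.
`findall` yields the raw match text (1 of them) because the pattern has no groups.

['4l7t@dd   ']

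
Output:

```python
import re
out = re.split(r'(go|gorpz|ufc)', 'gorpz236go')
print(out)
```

['', 'go', 'rpz236', 'go', '']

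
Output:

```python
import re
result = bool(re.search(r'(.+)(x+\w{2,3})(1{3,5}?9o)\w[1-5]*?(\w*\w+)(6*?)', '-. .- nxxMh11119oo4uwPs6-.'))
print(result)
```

The match spans [0:24] → '-. .- nxxMh11119oo4uwPs6'.

True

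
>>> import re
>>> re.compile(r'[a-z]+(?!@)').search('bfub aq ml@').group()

Because the assertion is negative and zero-width, positions next to the forbidden text are skipped.
The match spans [0:4] → 'bfub'.

'bfub'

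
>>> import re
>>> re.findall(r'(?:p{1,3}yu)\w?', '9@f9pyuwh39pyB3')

['pyuw']

The pattern matches 1 to 3 of a literal 'p', then the literal 'yu' (non-capturing group); then optionally a word character.
Walking the string: at [4:8] → 'pyuw'.
Since nothing is captured, `findall` lists the 1 matched substring directly.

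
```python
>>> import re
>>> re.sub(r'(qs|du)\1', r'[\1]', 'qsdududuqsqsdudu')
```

'qs[du]du[qs][du]'

`\1` has to match the exact text group 1 already captured.
`\1` in the replacement pulls in group 1's text for each match.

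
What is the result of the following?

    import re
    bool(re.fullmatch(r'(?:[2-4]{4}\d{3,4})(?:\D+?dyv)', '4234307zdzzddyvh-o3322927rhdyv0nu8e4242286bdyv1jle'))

`re.fullmatch` is like wrapping the pattern in `^…$` (in single-line mode).
Here the string isn't matched end-to-end, so the call returns None, and `bool(None)` is False.

False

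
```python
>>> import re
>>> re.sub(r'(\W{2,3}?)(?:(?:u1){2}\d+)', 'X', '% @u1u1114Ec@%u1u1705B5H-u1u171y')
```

This matches 2 to 3 of a non-word character (lazy) (captured); then the literal 'u1' repeated 2 times, then one or more of a digit (non-capturing group).
Matches: at [0:10] → '% @u1u1114'; at [12:21] → '@%u1u1705'.
Each match is replaced by 'X'.

'XEcXB5H-u1u171y'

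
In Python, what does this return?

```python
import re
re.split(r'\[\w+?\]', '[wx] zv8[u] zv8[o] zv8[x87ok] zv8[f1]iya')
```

['', ' zv8', ' zv8', ' zv8', ' zv8', 'iya']

Splitting on the pattern gives 6 pieces.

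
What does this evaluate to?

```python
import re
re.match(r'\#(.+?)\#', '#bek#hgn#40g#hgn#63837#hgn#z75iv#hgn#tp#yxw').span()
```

Lazy quantifiers expand one character at a time until the remainder of the pattern can match.
`re.match` won't scan ahead — the pattern has to work from the very first character.
The match spans [0:5] → '#bek#'.
Captured: group 1 = 'bek'.

(0, 5)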